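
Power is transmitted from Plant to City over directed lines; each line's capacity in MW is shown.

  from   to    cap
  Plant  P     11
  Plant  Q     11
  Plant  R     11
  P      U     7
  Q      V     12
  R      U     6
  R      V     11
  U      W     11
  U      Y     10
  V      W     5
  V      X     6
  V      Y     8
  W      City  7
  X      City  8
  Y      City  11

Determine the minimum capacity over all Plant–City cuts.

Augment Plant→P→U→W→City: bottleneck 7, flow now 7.
Augment Plant→Q→V→X→City: bottleneck 6, flow now 13.
Augment Plant→Q→V→Y→City: bottleneck 5, flow now 18.
Augment Plant→R→U→Y→City: bottleneck 6, flow now 24.
No augmenting path remains; maximum flow = 24.
By max-flow min-cut, the minimum cut capacity equals the max flow.
In the residual graph, reachable from Plant: {Plant, P, Q, R, U, V, W, Y}.
Min-cut edges: V→X (6), W→City (7), Y→City (11); capacity 6 + 7 + 11 = 24.

24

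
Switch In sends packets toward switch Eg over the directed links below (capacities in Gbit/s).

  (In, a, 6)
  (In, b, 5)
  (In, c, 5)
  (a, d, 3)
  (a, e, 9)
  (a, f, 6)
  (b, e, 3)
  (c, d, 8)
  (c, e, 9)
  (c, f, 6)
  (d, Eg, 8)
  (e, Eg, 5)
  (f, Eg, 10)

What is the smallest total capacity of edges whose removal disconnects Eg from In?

Augment In→a→d→Eg: bottleneck 3, flow now 3.
Augment In→a→e→Eg: bottleneck 3, flow now 6.
Augment In→b→e→Eg: bottleneck 2, flow now 8.
Augment In→c→d→Eg: bottleneck 5, flow now 13.
Augment In→b→e→a→f→Eg: bottleneck 1, flow now 14. (uses reverse residual edge)
No augmenting path remains; maximum flow = 14.
By max-flow min-cut, the minimum cut capacity equals the max flow.
In the residual graph, reachable from In: {In, b}.
Min-cut edges: In→a (6), In→c (5), b→e (3); capacity 6 + 5 + 3 = 14.

14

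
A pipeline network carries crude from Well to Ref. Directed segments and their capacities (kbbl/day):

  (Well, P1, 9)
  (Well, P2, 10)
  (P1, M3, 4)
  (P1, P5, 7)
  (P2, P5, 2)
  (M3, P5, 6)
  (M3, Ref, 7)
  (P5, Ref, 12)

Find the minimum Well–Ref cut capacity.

11

Augment Well→P1→M3→Ref: bottleneck 4, flow now 4.
Augment Well→P1→P5→Ref: bottleneck 5, flow now 9.
Augment Well→P2→P5→Ref: bottleneck 2, flow now 11.
No augmenting path remains; maximum flow = 11.
By max-flow min-cut, the minimum cut capacity equals the max flow.
In the residual graph, reachable from Well: {Well, P2}.
Min-cut edges: Well→P1 (9), P2→P5 (2); capacity 9 + 2 = 11.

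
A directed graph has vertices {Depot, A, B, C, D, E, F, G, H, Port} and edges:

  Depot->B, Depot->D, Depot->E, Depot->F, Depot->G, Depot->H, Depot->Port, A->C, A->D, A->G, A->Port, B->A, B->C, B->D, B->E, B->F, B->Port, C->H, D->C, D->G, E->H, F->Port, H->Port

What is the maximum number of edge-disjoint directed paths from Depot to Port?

Assign every edge capacity 1; by Menger, the answer equals the max flow.
Path Depot→Port (+1); total 1.
Path Depot→B→Port (+1); total 2.
Path Depot→F→Port (+1); total 3.
Path Depot→H→Port (+1); total 4.
No residual Depot→Port path; max flow = 4.
Certifying cut of size 4: {Depot→B, Depot→F, Depot→Port, H→Port}.

4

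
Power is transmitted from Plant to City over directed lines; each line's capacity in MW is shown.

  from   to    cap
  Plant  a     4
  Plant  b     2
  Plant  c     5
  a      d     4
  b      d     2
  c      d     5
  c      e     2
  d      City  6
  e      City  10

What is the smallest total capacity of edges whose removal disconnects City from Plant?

8

Augment Plant→a→d→City: bottleneck 4, flow now 4.
Augment Plant→b→d→City: bottleneck 2, flow now 6.
Augment Plant→c→e→City: bottleneck 2, flow now 8.
No augmenting path remains; maximum flow = 8.
By max-flow min-cut, the minimum cut capacity equals the max flow.
In the residual graph, reachable from Plant: {Plant, a, b, c, d}.
Min-cut edges: c→e (2), d→City (6); capacity 2 + 6 = 8.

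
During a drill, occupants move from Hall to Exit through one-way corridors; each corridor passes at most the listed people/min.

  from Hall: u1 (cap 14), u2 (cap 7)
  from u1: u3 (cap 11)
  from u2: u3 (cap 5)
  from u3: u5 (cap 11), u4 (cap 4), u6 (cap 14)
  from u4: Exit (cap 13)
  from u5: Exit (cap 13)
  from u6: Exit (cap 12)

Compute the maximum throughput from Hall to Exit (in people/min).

Augment Hall→u1→u3→u4→Exit: bottleneck 4, flow now 4.
Augment Hall→u1→u3→u5→Exit: bottleneck 7, flow now 11.
Augment Hall→u2→u3→u5→Exit: bottleneck 4, flow now 15.
Augment Hall→u2→u3→u6→Exit: bottleneck 1, flow now 16.
No augmenting path remains; maximum flow = 16.
In the residual graph, reachable from Hall: {Hall, u1, u2}.
Min-cut edges: u1→u3 (11), u2→u3 (5); capacity 11 + 5 = 16.
This cut is saturated, so no flow can exceed 16.

16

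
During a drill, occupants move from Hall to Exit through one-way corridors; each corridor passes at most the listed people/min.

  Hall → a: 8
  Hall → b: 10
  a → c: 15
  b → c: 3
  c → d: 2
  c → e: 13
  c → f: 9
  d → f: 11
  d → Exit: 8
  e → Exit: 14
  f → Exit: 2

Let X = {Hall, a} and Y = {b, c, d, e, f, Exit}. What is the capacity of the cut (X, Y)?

Edges leaving {Hall, a}: Hall→b (10), a→c (15).
Cut capacity = 10 + 15 = 25.

25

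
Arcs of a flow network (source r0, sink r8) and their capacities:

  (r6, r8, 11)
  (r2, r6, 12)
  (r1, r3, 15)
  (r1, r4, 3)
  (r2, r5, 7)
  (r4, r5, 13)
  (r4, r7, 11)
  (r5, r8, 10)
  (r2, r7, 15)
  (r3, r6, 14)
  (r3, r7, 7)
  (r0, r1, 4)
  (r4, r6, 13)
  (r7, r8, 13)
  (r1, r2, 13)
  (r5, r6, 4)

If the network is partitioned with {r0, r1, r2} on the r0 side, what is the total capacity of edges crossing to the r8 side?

Edges leaving {r0, r1, r2}: r1→r3 (15), r1→r4 (3), r2→r5 (7), r2→r6 (12), r2→r7 (15).
Cut capacity = 15 + 3 + 7 + 12 + 15 = 52.

52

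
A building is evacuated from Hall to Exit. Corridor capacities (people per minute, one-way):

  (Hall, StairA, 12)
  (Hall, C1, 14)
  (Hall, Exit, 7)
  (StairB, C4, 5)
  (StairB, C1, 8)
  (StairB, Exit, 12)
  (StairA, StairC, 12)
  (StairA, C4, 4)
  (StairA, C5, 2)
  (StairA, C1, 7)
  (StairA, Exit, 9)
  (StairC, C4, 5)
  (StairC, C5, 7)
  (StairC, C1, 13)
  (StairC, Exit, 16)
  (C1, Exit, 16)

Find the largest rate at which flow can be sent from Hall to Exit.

33

Augment Hall→Exit: bottleneck 7, flow now 7.
Augment Hall→StairA→Exit: bottleneck 9, flow now 16.
Augment Hall→C1→Exit: bottleneck 14, flow now 30.
Augment Hall→StairA→StairC→Exit: bottleneck 3, flow now 33.
No augmenting path remains; maximum flow = 33.
In the residual graph, reachable from Hall: {Hall}.
Min-cut edges: Hall→StairA (12), Hall→C1 (14), Hall→Exit (7); capacity 12 + 14 + 7 = 33.
This cut is saturated, so no flow can exceed 33.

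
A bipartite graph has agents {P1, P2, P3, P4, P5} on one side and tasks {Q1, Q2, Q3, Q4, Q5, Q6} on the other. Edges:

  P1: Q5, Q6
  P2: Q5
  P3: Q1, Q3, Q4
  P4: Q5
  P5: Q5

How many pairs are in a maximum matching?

Unit-capacity flow: source→left, listed edges, right→sink; max matching = max flow.
Augmenting path P1→Q5 (+1); matched 1.
Augmenting path P3→Q1 (+1); matched 2.
Augmenting path P2→Q5→P1→Q6 (+1); matched 3.
No augmenting path remains; maximum matching = 3.
König certificate: {P1, P3, Q5} is a vertex cover of size 3 (every listed pair touches it), so no matching can be larger.

3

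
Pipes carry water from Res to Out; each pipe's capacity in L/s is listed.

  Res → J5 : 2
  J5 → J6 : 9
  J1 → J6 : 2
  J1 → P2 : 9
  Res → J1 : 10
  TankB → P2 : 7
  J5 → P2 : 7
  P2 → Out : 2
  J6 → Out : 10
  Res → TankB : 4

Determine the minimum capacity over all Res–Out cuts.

6

Augment Res→TankB→P2→Out: bottleneck 2, flow now 2.
Augment Res→J5→J6→Out: bottleneck 2, flow now 4.
Augment Res→J1→J6→Out: bottleneck 2, flow now 6.
No augmenting path remains; maximum flow = 6.
By max-flow min-cut, the minimum cut capacity equals the max flow.
In the residual graph, reachable from Res: {Res, TankB, J1, P2}.
Min-cut edges: Res→J5 (2), J1→J6 (2), P2→Out (2); capacity 2 + 2 + 2 = 6.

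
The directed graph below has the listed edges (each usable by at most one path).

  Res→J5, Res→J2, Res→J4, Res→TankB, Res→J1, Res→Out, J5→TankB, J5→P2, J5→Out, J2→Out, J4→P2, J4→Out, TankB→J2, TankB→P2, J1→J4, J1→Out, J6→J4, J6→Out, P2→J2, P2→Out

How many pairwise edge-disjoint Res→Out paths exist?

Assign every edge capacity 1; by Menger, the answer equals the max flow.
Path Res→Out (+1); total 1.
Path Res→J5→Out (+1); total 2.
Path Res→J2→Out (+1); total 3.
Path Res→J4→Out (+1); total 4.
Path Res→J1→Out (+1); total 5.
Path Res→TankB→P2→Out (+1); total 6.
No residual Res→Out path; max flow = 6.
Certifying cut of size 6: {Res→J1, Res→J2, Res→J4, Res→J5, Res→Out, Res→TankB}.

6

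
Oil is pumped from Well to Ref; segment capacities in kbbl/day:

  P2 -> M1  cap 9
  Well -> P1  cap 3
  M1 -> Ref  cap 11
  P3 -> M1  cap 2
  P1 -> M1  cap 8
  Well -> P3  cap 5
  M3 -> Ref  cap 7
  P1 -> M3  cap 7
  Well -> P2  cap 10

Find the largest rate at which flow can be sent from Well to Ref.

Augment Well→P3→M1→Ref: bottleneck 2, flow now 2.
Augment Well→P2→M1→Ref: bottleneck 9, flow now 11.
Augment Well→P1→M3→Ref: bottleneck 3, flow now 14.
No augmenting path remains; maximum flow = 14.
In the residual graph, reachable from Well: {Well, P3, P2}.
Min-cut edges: Well→P1 (3), P3→M1 (2), P2→M1 (9); capacity 3 + 2 + 9 = 14.
This cut is saturated, so no flow can exceed 14.

14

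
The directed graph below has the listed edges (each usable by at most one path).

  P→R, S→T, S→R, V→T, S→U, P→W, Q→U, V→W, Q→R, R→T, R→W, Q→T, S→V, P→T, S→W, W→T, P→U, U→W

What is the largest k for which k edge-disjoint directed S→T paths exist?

4

Assign every edge capacity 1; by Menger, the answer equals the max flow.
Path S→T (+1); total 1.
Path S→R→T (+1); total 2.
Path S→V→T (+1); total 3.
Path S→W→T (+1); total 4.
No residual S→T path; max flow = 4.
Certifying cut of size 4: {S→R, S→T, S→V, W→T}.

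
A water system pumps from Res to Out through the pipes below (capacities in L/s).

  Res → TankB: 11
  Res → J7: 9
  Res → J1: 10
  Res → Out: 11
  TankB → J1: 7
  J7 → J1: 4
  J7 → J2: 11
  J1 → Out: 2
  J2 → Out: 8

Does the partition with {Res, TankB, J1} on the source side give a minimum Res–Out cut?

No — its capacity is 22, but the minimum cut has capacity 21.

Given cut capacity: 9 + 11 + 2 = 22.
Augment Res→Out: bottleneck 11, flow now 11.
Augment Res→J1→Out: bottleneck 2, flow now 13.
Augment Res→J7→J2→Out: bottleneck 8, flow now 21.
No augmenting path remains; maximum flow = 21.
In the residual graph, reachable from Res: {Res, TankB, J7, J1, J2}.
Min-cut edges: Res→Out (11), J1→Out (2), J2→Out (8); capacity 11 + 2 + 8 = 21.
Cut capacity 22 exceeds the max flow 21, so it is not minimum.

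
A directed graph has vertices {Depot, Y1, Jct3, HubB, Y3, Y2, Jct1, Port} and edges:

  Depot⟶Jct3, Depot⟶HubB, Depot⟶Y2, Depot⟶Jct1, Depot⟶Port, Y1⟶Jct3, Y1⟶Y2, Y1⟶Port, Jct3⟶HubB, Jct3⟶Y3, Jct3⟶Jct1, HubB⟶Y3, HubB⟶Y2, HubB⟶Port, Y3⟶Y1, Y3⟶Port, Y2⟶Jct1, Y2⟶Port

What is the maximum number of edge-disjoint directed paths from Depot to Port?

Assign every edge capacity 1; by Menger, the answer equals the max flow.
Path Depot→Port (+1); total 1.
Path Depot→HubB→Port (+1); total 2.
Path Depot→Y2→Port (+1); total 3.
Path Depot→Jct3→Y3→Port (+1); total 4.
No residual Depot→Port path; max flow = 4.
Certifying cut of size 4: {Depot→HubB, Depot→Jct3, Depot→Port, Depot→Y2}.

4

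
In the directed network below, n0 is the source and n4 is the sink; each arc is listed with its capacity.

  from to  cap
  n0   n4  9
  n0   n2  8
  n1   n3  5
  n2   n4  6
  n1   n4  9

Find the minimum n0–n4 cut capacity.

15

Augment n0→n4: bottleneck 9, flow now 9.
Augment n0→n2→n4: bottleneck 6, flow now 15.
No augmenting path remains; maximum flow = 15.
By max-flow min-cut, the minimum cut capacity equals the max flow.
In the residual graph, reachable from n0: {n0, n2}.
Min-cut edges: n0→n4 (9), n2→n4 (6); capacity 9 + 6 = 15.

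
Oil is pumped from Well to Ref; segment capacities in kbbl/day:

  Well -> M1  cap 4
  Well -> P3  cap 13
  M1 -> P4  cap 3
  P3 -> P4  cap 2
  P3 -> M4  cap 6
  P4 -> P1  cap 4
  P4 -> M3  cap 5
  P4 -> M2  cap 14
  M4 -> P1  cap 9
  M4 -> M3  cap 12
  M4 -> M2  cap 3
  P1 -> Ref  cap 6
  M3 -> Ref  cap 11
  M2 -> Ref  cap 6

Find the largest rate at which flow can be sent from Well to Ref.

Augment Well→M1→P4→P1→Ref: bottleneck 3, flow now 3.
Augment Well→P3→P4→P1→Ref: bottleneck 1, flow now 4.
Augment Well→P3→P4→M3→Ref: bottleneck 1, flow now 5.
Augment Well→P3→M4→P1→Ref: bottleneck 2, flow now 7.
Augment Well→P3→M4→M3→Ref: bottleneck 4, flow now 11.
No augmenting path remains; maximum flow = 11.
In the residual graph, reachable from Well: {Well, M1, P3}.
Min-cut edges: M1→P4 (3), P3→P4 (2), P3→M4 (6); capacity 3 + 2 + 6 = 11.
This cut is saturated, so no flow can exceed 11.

11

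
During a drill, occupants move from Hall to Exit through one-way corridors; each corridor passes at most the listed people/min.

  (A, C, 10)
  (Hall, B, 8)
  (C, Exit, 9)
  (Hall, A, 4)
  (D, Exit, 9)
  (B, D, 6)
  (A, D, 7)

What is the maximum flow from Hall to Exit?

Augment Hall→A→C→Exit: bottleneck 4, flow now 4.
Augment Hall→B→D→Exit: bottleneck 6, flow now 10.
No augmenting path remains; maximum flow = 10.
In the residual graph, reachable from Hall: {Hall, B}.
Min-cut edges: Hall→A (4), B→D (6); capacity 4 + 6 = 10.
This cut is saturated, so no flow can exceed 10.

10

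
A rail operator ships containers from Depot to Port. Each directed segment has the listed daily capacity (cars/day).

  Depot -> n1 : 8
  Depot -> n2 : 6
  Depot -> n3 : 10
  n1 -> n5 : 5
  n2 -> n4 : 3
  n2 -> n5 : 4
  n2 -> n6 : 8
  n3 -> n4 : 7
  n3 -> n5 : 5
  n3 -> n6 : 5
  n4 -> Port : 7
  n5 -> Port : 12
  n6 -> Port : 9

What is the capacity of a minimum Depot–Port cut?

Augment Depot→n1→n5→Port: bottleneck 5, flow now 5.
Augment Depot→n2→n4→Port: bottleneck 3, flow now 8.
Augment Depot→n2→n5→Port: bottleneck 3, flow now 11.
Augment Depot→n3→n4→Port: bottleneck 4, flow now 15.
Augment Depot→n3→n5→Port: bottleneck 4, flow now 19.
Augment Depot→n3→n6→Port: bottleneck 2, flow now 21.
No augmenting path remains; maximum flow = 21.
By max-flow min-cut, the minimum cut capacity equals the max flow.
In the residual graph, reachable from Depot: {Depot, n1}.
Min-cut edges: Depot→n2 (6), Depot→n3 (10), n1→n5 (5); capacity 6 + 10 + 5 = 21.

21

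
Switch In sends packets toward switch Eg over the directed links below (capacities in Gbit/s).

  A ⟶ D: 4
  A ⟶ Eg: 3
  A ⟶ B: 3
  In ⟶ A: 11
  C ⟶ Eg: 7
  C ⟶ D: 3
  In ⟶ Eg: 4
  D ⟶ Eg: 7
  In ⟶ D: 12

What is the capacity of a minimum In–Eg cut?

Augment In→Eg: bottleneck 4, flow now 4.
Augment In→A→Eg: bottleneck 3, flow now 7.
Augment In→D→Eg: bottleneck 7, flow now 14.
No augmenting path remains; maximum flow = 14.
By max-flow min-cut, the minimum cut capacity equals the max flow.
In the residual graph, reachable from In: {In, A, B, D}.
Min-cut edges: In→Eg (4), A→Eg (3), D→Eg (7); capacity 4 + 3 + 7 = 14.

14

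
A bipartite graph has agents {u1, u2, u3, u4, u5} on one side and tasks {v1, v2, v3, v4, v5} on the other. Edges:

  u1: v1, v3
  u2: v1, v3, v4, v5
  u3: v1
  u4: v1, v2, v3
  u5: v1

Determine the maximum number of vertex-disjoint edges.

4

Unit-capacity flow: source→left, listed edges, right→sink; max matching = max flow.
Augmenting path u1→v1 (+1); matched 1.
Augmenting path u2→v3 (+1); matched 2.
Augmenting path u4→v2 (+1); matched 3.
Augmenting path u3→v1→u1→v3→u2→v4 (+1); matched 4.
No augmenting path remains; maximum matching = 4.
König certificate: {u1, u2, u4, v1} is a vertex cover of size 4 (every listed pair touches it), so no matching can be larger.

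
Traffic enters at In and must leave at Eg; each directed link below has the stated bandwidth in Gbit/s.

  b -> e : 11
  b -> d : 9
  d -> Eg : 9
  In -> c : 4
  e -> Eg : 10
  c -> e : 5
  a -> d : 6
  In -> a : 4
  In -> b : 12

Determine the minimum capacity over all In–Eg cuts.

Augment In→a→d→Eg: bottleneck 4, flow now 4.
Augment In→b→d→Eg: bottleneck 5, flow now 9.
Augment In→b→e→Eg: bottleneck 7, flow now 16.
Augment In→c→e→Eg: bottleneck 3, flow now 19.
No augmenting path remains; maximum flow = 19.
By max-flow min-cut, the minimum cut capacity equals the max flow.
In the residual graph, reachable from In: {In, a, b, c, d, e}.
Min-cut edges: d→Eg (9), e→Eg (10); capacity 9 + 10 = 19.

19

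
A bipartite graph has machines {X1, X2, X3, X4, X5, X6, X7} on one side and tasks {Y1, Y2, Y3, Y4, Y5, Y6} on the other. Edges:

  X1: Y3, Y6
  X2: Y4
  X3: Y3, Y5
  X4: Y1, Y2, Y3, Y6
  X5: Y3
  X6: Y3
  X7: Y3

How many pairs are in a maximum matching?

Unit-capacity flow: source→left, listed edges, right→sink; max matching = max flow.
Augmenting path X1→Y3 (+1); matched 1.
Augmenting path X2→Y4 (+1); matched 2.
Augmenting path X3→Y5 (+1); matched 3.
Augmenting path X4→Y1 (+1); matched 4.
Augmenting path X5→Y3→X1→Y6 (+1); matched 5.
No augmenting path remains; maximum matching = 5.
König certificate: {X1, X2, X3, X4, Y3} is a vertex cover of size 5 (every listed pair touches it), so no matching can be larger.

5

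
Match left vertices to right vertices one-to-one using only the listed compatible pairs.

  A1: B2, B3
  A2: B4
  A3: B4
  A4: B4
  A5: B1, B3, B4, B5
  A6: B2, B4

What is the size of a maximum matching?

Unit-capacity flow: source→left, listed edges, right→sink; max matching = max flow.
Augmenting path A1→B2 (+1); matched 1.
Augmenting path A2→B4 (+1); matched 2.
Augmenting path A5→B1 (+1); matched 3.
Augmenting path A6→B2→A1→B3 (+1); matched 4.
No augmenting path remains; maximum matching = 4.
König certificate: {A1, A5, A6, B4} is a vertex cover of size 4 (every listed pair touches it), so no matching can be larger.

4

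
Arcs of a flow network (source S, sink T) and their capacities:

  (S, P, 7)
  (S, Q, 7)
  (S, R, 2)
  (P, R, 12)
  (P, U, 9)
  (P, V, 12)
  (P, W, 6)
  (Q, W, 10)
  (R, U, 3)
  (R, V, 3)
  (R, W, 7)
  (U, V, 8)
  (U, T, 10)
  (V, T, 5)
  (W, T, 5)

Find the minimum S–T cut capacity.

Augment S→P→U→T: bottleneck 7, flow now 7.
Augment S→Q→W→T: bottleneck 5, flow now 12.
Augment S→R→U→T: bottleneck 2, flow now 14.
No augmenting path remains; maximum flow = 14.
By max-flow min-cut, the minimum cut capacity equals the max flow.
In the residual graph, reachable from S: {S, Q, W}.
Min-cut edges: S→P (7), S→R (2), W→T (5); capacity 7 + 2 + 5 = 14.

14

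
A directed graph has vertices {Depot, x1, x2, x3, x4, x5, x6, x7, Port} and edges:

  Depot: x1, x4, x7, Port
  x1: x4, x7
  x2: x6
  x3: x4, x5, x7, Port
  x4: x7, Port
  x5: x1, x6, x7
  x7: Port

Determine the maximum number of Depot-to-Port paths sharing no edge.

Assign every edge capacity 1; by Menger, the answer equals the max flow.
Path Depot→Port (+1); total 1.
Path Depot→x4→Port (+1); total 2.
Path Depot→x7→Port (+1); total 3.
No residual Depot→Port path; max flow = 3.
Certifying cut of size 3: {Depot→Port, x4→Port, x7→Port}.

3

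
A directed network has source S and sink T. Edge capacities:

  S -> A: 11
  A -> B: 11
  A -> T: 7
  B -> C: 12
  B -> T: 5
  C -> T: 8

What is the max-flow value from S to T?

Augment S→A→T: bottleneck 7, flow now 7.
Augment S→A→B→T: bottleneck 4, flow now 11.
No augmenting path remains; maximum flow = 11.
In the residual graph, reachable from S: {S}.
Min-cut edges: S→A (11); capacity 11 = 11.
This cut is saturated, so no flow can exceed 11.

11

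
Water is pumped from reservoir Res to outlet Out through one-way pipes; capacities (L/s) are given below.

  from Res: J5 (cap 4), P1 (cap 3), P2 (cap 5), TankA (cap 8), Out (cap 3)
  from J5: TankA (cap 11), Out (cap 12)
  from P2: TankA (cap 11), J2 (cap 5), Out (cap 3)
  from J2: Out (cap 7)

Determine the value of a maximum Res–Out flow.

12

Augment Res→Out: bottleneck 3, flow now 3.
Augment Res→J5→Out: bottleneck 4, flow now 7.
Augment Res→P2→Out: bottleneck 3, flow now 10.
Augment Res→P2→J2→Out: bottleneck 2, flow now 12.
No augmenting path remains; maximum flow = 12.
In the residual graph, reachable from Res: {Res, P1, TankA}.
Min-cut edges: Res→J5 (4), Res→P2 (5), Res→Out (3); capacity 4 + 5 + 3 = 12.
This cut is saturated, so no flow can exceed 12.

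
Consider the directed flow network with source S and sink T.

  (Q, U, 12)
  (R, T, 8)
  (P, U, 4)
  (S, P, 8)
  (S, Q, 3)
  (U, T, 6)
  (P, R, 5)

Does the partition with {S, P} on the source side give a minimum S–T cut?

Given cut capacity: 3 + 5 + 4 = 12.
Augment S→P→R→T: bottleneck 5, flow now 5.
Augment S→P→U→T: bottleneck 3, flow now 8.
Augment S→Q→U→T: bottleneck 3, flow now 11.
No augmenting path remains; maximum flow = 11.
In the residual graph, reachable from S: {S}.
Min-cut edges: S→P (8), S→Q (3); capacity 8 + 3 = 11.
Cut capacity 12 exceeds the max flow 11, so it is not minimum.

No — its capacity is 12, but the minimum cut has capacity 11.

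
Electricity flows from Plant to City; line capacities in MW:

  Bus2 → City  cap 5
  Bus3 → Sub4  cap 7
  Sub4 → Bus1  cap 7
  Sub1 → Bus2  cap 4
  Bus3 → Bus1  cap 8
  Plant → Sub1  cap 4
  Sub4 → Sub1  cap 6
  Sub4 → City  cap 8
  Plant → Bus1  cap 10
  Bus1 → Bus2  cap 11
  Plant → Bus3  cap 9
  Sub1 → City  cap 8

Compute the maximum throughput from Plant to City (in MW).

Augment Plant→Sub1→City: bottleneck 4, flow now 4.
Augment Plant→Bus3→Sub4→City: bottleneck 7, flow now 11.
Augment Plant→Bus1→Bus2→City: bottleneck 5, flow now 16.
No augmenting path remains; maximum flow = 16.
In the residual graph, reachable from Plant: {Plant, Bus3, Bus1, Bus2}.
Min-cut edges: Plant→Sub1 (4), Bus3→Sub4 (7), Bus2→City (5); capacity 4 + 7 + 5 = 16.
This cut is saturated, so no flow can exceed 16.

16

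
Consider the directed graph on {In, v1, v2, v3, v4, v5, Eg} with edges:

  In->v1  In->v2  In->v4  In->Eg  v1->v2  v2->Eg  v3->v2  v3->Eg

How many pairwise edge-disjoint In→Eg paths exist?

2

Assign every edge capacity 1; by Menger, the answer equals the max flow.
Path In→Eg (+1); total 1.
Path In→v2→Eg (+1); total 2.
No residual In→Eg path; max flow = 2.
Certifying cut of size 2: {In→Eg, v2→Eg}.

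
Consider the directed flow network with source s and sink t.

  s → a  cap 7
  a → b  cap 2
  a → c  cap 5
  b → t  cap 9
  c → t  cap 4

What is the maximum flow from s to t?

6

Augment s→a→b→t: bottleneck 2, flow now 2.
Augment s→a→c→t: bottleneck 4, flow now 6.
No augmenting path remains; maximum flow = 6.
In the residual graph, reachable from s: {s, a, c}.
Min-cut edges: a→b (2), c→t (4); capacity 2 + 4 = 6.
This cut is saturated, so no flow can exceed 6.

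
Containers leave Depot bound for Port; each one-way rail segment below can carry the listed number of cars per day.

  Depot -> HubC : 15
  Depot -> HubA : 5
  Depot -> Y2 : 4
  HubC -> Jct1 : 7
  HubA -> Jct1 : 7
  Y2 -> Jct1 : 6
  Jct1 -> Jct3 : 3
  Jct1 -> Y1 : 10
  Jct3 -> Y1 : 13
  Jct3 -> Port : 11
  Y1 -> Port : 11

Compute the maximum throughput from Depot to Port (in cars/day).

Augment Depot→HubC→Jct1→Jct3→Port: bottleneck 3, flow now 3.
Augment Depot→HubC→Jct1→Y1→Port: bottleneck 4, flow now 7.
Augment Depot→HubA→Jct1→Y1→Port: bottleneck 5, flow now 12.
Augment Depot→Y2→Jct1→Y1→Port: bottleneck 1, flow now 13.
No augmenting path remains; maximum flow = 13.
In the residual graph, reachable from Depot: {Depot, HubC, HubA, Y2, Jct1}.
Min-cut edges: Jct1→Jct3 (3), Jct1→Y1 (10); capacity 3 + 10 = 13.
This cut is saturated, so no flow can exceed 13.

13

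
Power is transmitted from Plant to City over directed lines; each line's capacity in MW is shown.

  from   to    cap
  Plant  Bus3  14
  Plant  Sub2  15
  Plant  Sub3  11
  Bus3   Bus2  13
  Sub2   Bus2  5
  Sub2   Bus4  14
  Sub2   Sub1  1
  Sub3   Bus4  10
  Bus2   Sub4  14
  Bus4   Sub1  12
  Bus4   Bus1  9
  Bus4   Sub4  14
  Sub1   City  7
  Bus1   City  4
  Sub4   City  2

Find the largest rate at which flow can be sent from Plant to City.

Augment Plant→Sub2→Sub1→City: bottleneck 1, flow now 1.
Augment Plant→Bus3→Bus2→Sub4→City: bottleneck 2, flow now 3.
Augment Plant→Sub2→Bus4→Sub1→City: bottleneck 6, flow now 9.
Augment Plant→Sub2→Bus4→Bus1→City: bottleneck 4, flow now 13.
No augmenting path remains; maximum flow = 13.
In the residual graph, reachable from Plant: {Plant, Bus3, Sub2, Sub3, Bus2, Bus4, Sub1, Bus1, Sub4}.
Min-cut edges: Sub1→City (7), Bus1→City (4), Sub4→City (2); capacity 7 + 4 + 2 = 13.
This cut is saturated, so no flow can exceed 13.

13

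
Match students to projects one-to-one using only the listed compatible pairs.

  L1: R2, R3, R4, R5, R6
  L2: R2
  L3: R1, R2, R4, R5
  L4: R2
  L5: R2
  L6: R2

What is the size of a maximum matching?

3

Unit-capacity flow: source→left, listed edges, right→sink; max matching = max flow.
Augmenting path L1→R2 (+1); matched 1.
Augmenting path L3→R1 (+1); matched 2.
Augmenting path L2→R2→L1→R3 (+1); matched 3.
No augmenting path remains; maximum matching = 3.
König certificate: {L1, L3, R2} is a vertex cover of size 3 (every listed pair touches it), so no matching can be larger.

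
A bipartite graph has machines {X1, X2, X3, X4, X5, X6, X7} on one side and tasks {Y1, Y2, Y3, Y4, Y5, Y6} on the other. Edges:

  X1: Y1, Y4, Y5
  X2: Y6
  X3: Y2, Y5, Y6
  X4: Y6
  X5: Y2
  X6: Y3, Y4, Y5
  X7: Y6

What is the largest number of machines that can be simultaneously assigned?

5

Unit-capacity flow: source→left, listed edges, right→sink; max matching = max flow.
Augmenting path X1→Y1 (+1); matched 1.
Augmenting path X2→Y6 (+1); matched 2.
Augmenting path X3→Y2 (+1); matched 3.
Augmenting path X6→Y3 (+1); matched 4.
Augmenting path X5→Y2→X3→Y5 (+1); matched 5.
No augmenting path remains; maximum matching = 5.
König certificate: {X1, X3, X5, X6, Y6} is a vertex cover of size 5 (every listed pair touches it), so no matching can be larger.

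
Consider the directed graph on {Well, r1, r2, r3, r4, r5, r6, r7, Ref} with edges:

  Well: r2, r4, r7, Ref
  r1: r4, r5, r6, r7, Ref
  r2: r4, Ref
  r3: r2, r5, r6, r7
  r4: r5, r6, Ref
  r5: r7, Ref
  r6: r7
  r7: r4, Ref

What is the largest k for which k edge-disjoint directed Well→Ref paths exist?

Assign every edge capacity 1; by Menger, the answer equals the max flow.
Path Well→Ref (+1); total 1.
Path Well→r2→Ref (+1); total 2.
Path Well→r4→Ref (+1); total 3.
Path Well→r7→Ref (+1); total 4.
No residual Well→Ref path; max flow = 4.
Certifying cut of size 4: {Well→Ref, Well→r2, Well→r4, Well→r7}.

4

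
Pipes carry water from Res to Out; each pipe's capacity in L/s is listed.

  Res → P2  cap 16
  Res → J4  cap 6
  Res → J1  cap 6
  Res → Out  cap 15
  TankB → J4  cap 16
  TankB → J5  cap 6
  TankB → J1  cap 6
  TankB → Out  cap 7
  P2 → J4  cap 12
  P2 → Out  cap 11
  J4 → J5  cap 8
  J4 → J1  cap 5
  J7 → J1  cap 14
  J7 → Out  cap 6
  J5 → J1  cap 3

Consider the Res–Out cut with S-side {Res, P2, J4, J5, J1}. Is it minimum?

Yes — it is a minimum cut (capacity 26).

Given cut capacity: 15 + 11 = 26.
Augment Res→Out: bottleneck 15, flow now 15.
Augment Res→P2→Out: bottleneck 11, flow now 26.
No augmenting path remains; maximum flow = 26.
Cut capacity 26 equals the max flow, so it is a minimum cut.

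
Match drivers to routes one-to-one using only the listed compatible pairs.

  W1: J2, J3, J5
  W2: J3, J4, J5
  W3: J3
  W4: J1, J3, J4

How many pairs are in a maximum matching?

4

Unit-capacity flow: source→left, listed edges, right→sink; max matching = max flow.
Augmenting path W1→J2 (+1); matched 1.
Augmenting path W2→J3 (+1); matched 2.
Augmenting path W4→J1 (+1); matched 3.
Augmenting path W3→J3→W2→J4 (+1); matched 4.
No augmenting path remains; maximum matching = 4.
König certificate: {W1, W2, W3, W4} is a vertex cover of size 4 (every listed pair touches it), so no matching can be larger.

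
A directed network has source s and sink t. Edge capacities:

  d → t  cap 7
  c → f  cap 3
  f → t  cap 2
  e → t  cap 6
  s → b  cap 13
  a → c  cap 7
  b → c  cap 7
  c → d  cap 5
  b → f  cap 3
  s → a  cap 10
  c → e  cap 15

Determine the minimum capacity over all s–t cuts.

Augment s→b→f→t: bottleneck 2, flow now 2.
Augment s→a→c→d→t: bottleneck 5, flow now 7.
Augment s→a→c→e→t: bottleneck 2, flow now 9.
Augment s→b→c→e→t: bottleneck 4, flow now 13.
No augmenting path remains; maximum flow = 13.
By max-flow min-cut, the minimum cut capacity equals the max flow.
In the residual graph, reachable from s: {s, a, b, c, e, f}.
Min-cut edges: c→d (5), e→t (6), f→t (2); capacity 5 + 6 + 2 = 13.

13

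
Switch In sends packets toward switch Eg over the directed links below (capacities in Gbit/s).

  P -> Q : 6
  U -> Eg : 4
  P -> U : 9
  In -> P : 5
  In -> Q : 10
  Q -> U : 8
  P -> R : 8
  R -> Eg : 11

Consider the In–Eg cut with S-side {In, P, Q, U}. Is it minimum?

Given cut capacity: 8 + 4 = 12.
Augment In→P→R→Eg: bottleneck 5, flow now 5.
Augment In→Q→U→Eg: bottleneck 4, flow now 9.
No augmenting path remains; maximum flow = 9.
In the residual graph, reachable from In: {In, Q, U}.
Min-cut edges: In→P (5), U→Eg (4); capacity 5 + 4 = 9.
Cut capacity 12 exceeds the max flow 9, so it is not minimum.

No — its capacity is 12, but the minimum cut has capacity 9.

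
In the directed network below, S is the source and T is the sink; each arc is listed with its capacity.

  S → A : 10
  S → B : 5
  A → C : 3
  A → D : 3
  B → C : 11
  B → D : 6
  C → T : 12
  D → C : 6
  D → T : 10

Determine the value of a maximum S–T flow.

11

Augment S→A→C→T: bottleneck 3, flow now 3.
Augment S→A→D→T: bottleneck 3, flow now 6.
Augment S→B→C→T: bottleneck 5, flow now 11.
No augmenting path remains; maximum flow = 11.
In the residual graph, reachable from S: {S, A}.
Min-cut edges: S→B (5), A→C (3), A→D (3); capacity 5 + 3 + 3 = 11.
This cut is saturated, so no flow can exceed 11.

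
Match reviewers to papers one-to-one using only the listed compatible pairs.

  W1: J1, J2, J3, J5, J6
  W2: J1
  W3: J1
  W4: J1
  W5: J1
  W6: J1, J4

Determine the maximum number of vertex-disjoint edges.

3

Unit-capacity flow: source→left, listed edges, right→sink; max matching = max flow.
Augmenting path W1→J1 (+1); matched 1.
Augmenting path W6→J4 (+1); matched 2.
Augmenting path W2→J1→W1→J2 (+1); matched 3.
No augmenting path remains; maximum matching = 3.
König certificate: {W1, W6, J1} is a vertex cover of size 3 (every listed pair touches it), so no matching can be larger.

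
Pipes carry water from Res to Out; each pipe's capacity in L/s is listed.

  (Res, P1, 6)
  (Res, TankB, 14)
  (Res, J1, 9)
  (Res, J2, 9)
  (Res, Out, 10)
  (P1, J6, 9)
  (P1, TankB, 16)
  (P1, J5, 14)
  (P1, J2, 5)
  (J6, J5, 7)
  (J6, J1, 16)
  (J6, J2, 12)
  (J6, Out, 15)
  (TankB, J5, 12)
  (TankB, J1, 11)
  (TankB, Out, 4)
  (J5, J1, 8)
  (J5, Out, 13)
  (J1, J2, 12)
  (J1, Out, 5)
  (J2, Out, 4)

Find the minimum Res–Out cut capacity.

Augment Res→Out: bottleneck 10, flow now 10.
Augment Res→TankB→Out: bottleneck 4, flow now 14.
Augment Res→J1→Out: bottleneck 5, flow now 19.
Augment Res→J2→Out: bottleneck 4, flow now 23.
Augment Res→P1→J6→Out: bottleneck 6, flow now 29.
Augment Res→TankB→J5→Out: bottleneck 10, flow now 39.
No augmenting path remains; maximum flow = 39.
By max-flow min-cut, the minimum cut capacity equals the max flow.
In the residual graph, reachable from Res: {Res, J1, J2}.
Min-cut edges: Res→P1 (6), Res→TankB (14), Res→Out (10), J1→Out (5), J2→Out (4); capacity 6 + 14 + 10 + 5 + 4 = 39.

39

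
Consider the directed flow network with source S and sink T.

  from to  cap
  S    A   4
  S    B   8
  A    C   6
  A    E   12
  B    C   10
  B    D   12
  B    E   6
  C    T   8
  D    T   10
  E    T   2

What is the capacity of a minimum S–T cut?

12

Augment S→A→C→T: bottleneck 4, flow now 4.
Augment S→B→C→T: bottleneck 4, flow now 8.
Augment S→B→D→T: bottleneck 4, flow now 12.
No augmenting path remains; maximum flow = 12.
By max-flow min-cut, the minimum cut capacity equals the max flow.
In the residual graph, reachable from S: {S}.
Min-cut edges: S→A (4), S→B (8); capacity 4 + 8 = 12.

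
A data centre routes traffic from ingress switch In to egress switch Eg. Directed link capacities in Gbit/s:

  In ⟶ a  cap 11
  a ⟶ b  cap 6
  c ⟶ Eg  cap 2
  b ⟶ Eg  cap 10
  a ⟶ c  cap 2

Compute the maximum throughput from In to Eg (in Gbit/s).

Augment In→a→b→Eg: bottleneck 6, flow now 6.
Augment In→a→c→Eg: bottleneck 2, flow now 8.
No augmenting path remains; maximum flow = 8.
In the residual graph, reachable from In: {In, a}.
Min-cut edges: a→b (6), a→c (2); capacity 6 + 2 = 8.
This cut is saturated, so no flow can exceed 8.

8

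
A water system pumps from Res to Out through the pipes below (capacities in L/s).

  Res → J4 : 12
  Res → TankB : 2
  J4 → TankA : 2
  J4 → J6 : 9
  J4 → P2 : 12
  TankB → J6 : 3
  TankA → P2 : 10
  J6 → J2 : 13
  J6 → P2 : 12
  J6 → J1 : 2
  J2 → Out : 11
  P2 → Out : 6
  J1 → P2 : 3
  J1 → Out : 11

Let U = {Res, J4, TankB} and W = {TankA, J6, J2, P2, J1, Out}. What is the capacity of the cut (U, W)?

Edges leaving {Res, J4, TankB}: J4→TankA (2), J4→J6 (9), J4→P2 (12), TankB→J6 (3).
Cut capacity = 2 + 9 + 12 + 3 = 26.

26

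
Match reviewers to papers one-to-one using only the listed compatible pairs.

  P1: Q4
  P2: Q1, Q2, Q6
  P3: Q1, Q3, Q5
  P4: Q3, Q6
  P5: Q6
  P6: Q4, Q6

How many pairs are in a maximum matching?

5

Unit-capacity flow: source→left, listed edges, right→sink; max matching = max flow.
Augmenting path P1→Q4 (+1); matched 1.
Augmenting path P2→Q1 (+1); matched 2.
Augmenting path P3→Q3 (+1); matched 3.
Augmenting path P4→Q6 (+1); matched 4.
Augmenting path P5→Q6→P4→Q3→P3→Q5 (+1); matched 5.
No augmenting path remains; maximum matching = 5.
König certificate: {P2, P3, P4, Q4, Q6} is a vertex cover of size 5 (every listed pair touches it), so no matching can be larger.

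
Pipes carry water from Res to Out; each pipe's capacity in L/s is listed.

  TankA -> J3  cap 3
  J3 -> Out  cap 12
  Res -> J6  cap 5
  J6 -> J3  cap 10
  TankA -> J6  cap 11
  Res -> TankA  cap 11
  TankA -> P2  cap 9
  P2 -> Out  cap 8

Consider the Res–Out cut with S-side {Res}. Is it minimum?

Given cut capacity: 11 + 5 = 16.
Augment Res→TankA→P2→Out: bottleneck 8, flow now 8.
Augment Res→TankA→J3→Out: bottleneck 3, flow now 11.
Augment Res→J6→J3→Out: bottleneck 5, flow now 16.
No augmenting path remains; maximum flow = 16.
Cut capacity 16 equals the max flow, so it is a minimum cut.

Yes — it is a minimum cut (capacity 16).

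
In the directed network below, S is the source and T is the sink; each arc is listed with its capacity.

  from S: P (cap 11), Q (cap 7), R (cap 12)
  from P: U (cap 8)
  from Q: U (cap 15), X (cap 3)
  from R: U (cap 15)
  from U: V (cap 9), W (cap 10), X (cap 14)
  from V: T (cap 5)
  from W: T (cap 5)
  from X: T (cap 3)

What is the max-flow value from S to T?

13

Augment S→Q→X→T: bottleneck 3, flow now 3.
Augment S→P→U→V→T: bottleneck 5, flow now 8.
Augment S→P→U→W→T: bottleneck 3, flow now 11.
Augment S→Q→U→W→T: bottleneck 2, flow now 13.
No augmenting path remains; maximum flow = 13.
In the residual graph, reachable from S: {S, P, Q, R, U, V, W, X}.
Min-cut edges: V→T (5), W→T (5), X→T (3); capacity 5 + 5 + 3 = 13.
This cut is saturated, so no flow can exceed 13.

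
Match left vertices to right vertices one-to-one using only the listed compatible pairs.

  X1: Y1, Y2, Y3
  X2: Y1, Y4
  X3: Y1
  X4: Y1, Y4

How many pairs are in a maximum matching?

Unit-capacity flow: source→left, listed edges, right→sink; max matching = max flow.
Augmenting path X1→Y1 (+1); matched 1.
Augmenting path X2→Y4 (+1); matched 2.
Augmenting path X3→Y1→X1→Y2 (+1); matched 3.
No augmenting path remains; maximum matching = 3.
König certificate: {X1, Y1, Y4} is a vertex cover of size 3 (every listed pair touches it), so no matching can be larger.

3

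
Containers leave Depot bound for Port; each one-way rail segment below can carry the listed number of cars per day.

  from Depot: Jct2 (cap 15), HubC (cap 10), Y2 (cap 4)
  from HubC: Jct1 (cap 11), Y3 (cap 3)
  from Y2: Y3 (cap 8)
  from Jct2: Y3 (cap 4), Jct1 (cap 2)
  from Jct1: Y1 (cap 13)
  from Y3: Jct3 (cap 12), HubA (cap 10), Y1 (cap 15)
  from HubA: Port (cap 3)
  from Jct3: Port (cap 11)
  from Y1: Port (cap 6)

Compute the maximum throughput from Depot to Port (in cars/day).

17

Augment Depot→HubC→Jct1→Y1→Port: bottleneck 6, flow now 6.
Augment Depot→HubC→Y3→HubA→Port: bottleneck 3, flow now 9.
Augment Depot→Y2→Y3→Jct3→Port: bottleneck 4, flow now 13.
Augment Depot→Jct2→Y3→Jct3→Port: bottleneck 4, flow now 17.
No augmenting path remains; maximum flow = 17.
In the residual graph, reachable from Depot: {Depot, HubC, Jct2, Jct1, Y1}.
Min-cut edges: Depot→Y2 (4), HubC→Y3 (3), Jct2→Y3 (4), Y1→Port (6); capacity 4 + 3 + 4 + 6 = 17.
This cut is saturated, so no flow can exceed 17.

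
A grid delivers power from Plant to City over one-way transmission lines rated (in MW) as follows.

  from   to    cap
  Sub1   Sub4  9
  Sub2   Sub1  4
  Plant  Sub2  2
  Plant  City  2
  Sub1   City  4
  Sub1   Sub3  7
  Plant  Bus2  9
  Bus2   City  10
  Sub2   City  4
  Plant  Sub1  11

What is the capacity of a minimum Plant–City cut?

17

Augment Plant→City: bottleneck 2, flow now 2.
Augment Plant→Sub2→City: bottleneck 2, flow now 4.
Augment Plant→Sub1→City: bottleneck 4, flow now 8.
Augment Plant→Bus2→City: bottleneck 9, flow now 17.
No augmenting path remains; maximum flow = 17.
By max-flow min-cut, the minimum cut capacity equals the max flow.
In the residual graph, reachable from Plant: {Plant, Sub1, Sub4, Sub3}.
Min-cut edges: Plant→Sub2 (2), Plant→Bus2 (9), Plant→City (2), Sub1→City (4); capacity 2 + 9 + 2 + 4 = 17.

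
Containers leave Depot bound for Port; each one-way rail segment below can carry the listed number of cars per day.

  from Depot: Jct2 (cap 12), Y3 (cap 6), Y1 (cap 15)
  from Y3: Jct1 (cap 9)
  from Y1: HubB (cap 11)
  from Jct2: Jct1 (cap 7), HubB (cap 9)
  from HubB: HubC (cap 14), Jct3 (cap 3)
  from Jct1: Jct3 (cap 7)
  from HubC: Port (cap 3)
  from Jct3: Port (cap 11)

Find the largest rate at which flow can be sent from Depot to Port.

13

Augment Depot→Y3→Jct1→Jct3→Port: bottleneck 6, flow now 6.
Augment Depot→Y1→HubB→HubC→Port: bottleneck 3, flow now 9.
Augment Depot→Y1→HubB→Jct3→Port: bottleneck 3, flow now 12.
Augment Depot→Jct2→Jct1→Jct3→Port: bottleneck 1, flow now 13.
No augmenting path remains; maximum flow = 13.
In the residual graph, reachable from Depot: {Depot, Y3, Y1, Jct2, HubB, Jct1, HubC}.
Min-cut edges: HubB→Jct3 (3), Jct1→Jct3 (7), HubC→Port (3); capacity 3 + 7 + 3 = 13.
This cut is saturated, so no flow can exceed 13.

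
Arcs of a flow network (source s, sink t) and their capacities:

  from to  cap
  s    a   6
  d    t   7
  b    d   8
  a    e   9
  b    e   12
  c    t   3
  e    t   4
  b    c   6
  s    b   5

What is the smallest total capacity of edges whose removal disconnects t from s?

Augment s→a→e→t: bottleneck 4, flow now 4.
Augment s→b→c→t: bottleneck 3, flow now 7.
Augment s→b→d→t: bottleneck 2, flow now 9.
No augmenting path remains; maximum flow = 9.
By max-flow min-cut, the minimum cut capacity equals the max flow.
In the residual graph, reachable from s: {s, a, e}.
Min-cut edges: s→b (5), e→t (4); capacity 5 + 4 = 9.

9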